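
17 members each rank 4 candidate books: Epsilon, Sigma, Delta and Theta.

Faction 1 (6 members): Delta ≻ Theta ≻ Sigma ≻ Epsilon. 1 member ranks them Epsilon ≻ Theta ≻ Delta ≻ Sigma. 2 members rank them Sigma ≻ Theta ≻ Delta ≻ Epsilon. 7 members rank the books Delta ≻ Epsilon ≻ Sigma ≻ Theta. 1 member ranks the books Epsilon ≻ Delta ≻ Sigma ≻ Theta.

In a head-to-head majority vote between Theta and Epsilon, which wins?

Ballots ranking Theta above Epsilon: 6 + 2 = 8.
Ballots ranking Epsilon above Theta: 17 − 8 = 9.
Epsilon wins the head-to-head 9–8.

Epsilon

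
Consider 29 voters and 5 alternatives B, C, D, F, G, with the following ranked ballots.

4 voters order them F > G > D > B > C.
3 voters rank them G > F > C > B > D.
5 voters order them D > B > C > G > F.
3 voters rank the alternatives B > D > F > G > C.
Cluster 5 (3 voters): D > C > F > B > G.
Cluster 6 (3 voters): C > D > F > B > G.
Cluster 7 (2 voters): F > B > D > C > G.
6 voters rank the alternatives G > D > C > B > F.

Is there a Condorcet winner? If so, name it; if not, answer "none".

Head-to-head results (29 voters):
B vs C: C, 15–14.
B vs D: D wins 21–8.
B vs F: F wins 15–14.
B–G: B 16–13.
C vs D: D, 23–6.
C–F: C 17–12.
C–G: G 16–13.
D–F: D 20–9.
D–G: D 16–13.
F–G: F 15–14.
Only D has no losses; D is the Condorcet winner.

D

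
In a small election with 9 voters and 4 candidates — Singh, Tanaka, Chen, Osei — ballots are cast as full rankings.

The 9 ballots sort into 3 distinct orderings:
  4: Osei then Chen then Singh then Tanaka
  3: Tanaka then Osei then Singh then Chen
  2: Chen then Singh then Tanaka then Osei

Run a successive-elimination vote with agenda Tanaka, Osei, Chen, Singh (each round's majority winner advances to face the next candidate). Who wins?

Round 1: Tanaka vs Osei — 5–4, Tanaka advances.
Round 2: Tanaka vs Chen — 3–6, Chen advances.
Round 3: Chen vs Singh — 6–3, Chen advances.
Chen survives the agenda.

Chen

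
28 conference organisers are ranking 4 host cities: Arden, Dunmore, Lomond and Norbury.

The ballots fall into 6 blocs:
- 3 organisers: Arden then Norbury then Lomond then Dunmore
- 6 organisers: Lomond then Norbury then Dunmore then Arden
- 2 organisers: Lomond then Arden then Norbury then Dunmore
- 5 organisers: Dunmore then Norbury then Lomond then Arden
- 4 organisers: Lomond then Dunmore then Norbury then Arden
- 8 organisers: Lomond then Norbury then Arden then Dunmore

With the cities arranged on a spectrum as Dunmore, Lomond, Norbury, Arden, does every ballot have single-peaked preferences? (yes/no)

Axis positions: Dunmore=1, Lomond=2, Norbury=3, Arden=4.
Bloc 1 (peak Arden at position 4): ranking walks positions 4-3-2-1, expanding outward from the peak — single-peaked.
Bloc 2 (peak Lomond at position 2): ranking walks positions 2-3-1-4, expanding outward from the peak — single-peaked.
Bloc 3: ranking walks positions 2-4-3-1; Arden is ranked above Norbury even though Norbury lies between Arden and the peak Lomond on the axis — preferences dip and rise again. Not single-peaked.
Bloc 4: ranking walks positions 1-3-2-4; Norbury is ranked above Lomond even though Lomond lies between Norbury and the peak Dunmore on the axis — preferences dip and rise again. Not single-peaked.
Bloc 5 (peak Lomond at position 2): ranking walks positions 2-1-3-4, expanding outward from the peak — single-peaked.
Bloc 6 (peak Lomond at position 2): ranking walks positions 2-3-4-1, expanding outward from the peak — single-peaked.
Bloc 3 violates single-peakedness, so the profile is not single-peaked on this axis.

no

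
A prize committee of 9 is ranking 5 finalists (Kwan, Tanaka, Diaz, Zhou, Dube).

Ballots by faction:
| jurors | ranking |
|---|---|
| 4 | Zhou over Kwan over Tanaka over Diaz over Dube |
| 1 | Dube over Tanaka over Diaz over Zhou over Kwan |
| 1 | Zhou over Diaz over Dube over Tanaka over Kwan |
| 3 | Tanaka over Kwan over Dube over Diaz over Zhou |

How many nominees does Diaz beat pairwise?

1

Diaz against each rival (9 jurors):
Diaz vs Kwan: Kwan wins 7–2.
Diaz vs Tanaka: Diaz is ranked higher on 1 ballot, Tanaka on 8. Tanaka wins 8–1.
Diaz–Zhou: Zhou 5–4.
Diaz–Dube: Diaz 5–4.
Diaz beats Dube; loses to Kwan, Tanaka, Zhou — 1 pairwise win.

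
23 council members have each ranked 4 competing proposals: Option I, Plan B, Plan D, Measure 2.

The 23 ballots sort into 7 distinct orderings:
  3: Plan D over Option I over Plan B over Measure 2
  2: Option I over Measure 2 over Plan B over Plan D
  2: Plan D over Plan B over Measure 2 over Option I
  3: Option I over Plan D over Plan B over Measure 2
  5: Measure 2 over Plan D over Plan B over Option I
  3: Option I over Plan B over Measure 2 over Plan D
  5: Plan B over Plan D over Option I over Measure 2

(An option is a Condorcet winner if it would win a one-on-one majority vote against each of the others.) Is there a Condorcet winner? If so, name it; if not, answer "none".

Plan D

Pairwise majorities:
Option I vs Plan B: Option I is ranked higher on 3+2+3+3 = 11 ballots, Plan B on 12. Plan B wins 12–11.
Option I vs Plan D: Option I preferred on 2+3+3 = 8 ballots; Plan D wins 15–8.
Option I vs Measure 2: Option I preferred on 3+2+3+3+5 = 16 ballots; Option I wins 16–7.
Plan B vs Plan D: Plan B preferred on 2+3+5 = 10 ballots; Plan D wins 13–10.
Plan B vs Measure 2: Plan B is ranked higher on 3+2+3+3+5 = 16 ballots, Measure 2 on 7. Plan B wins 16–7.
Plan D vs Measure 2: Plan D preferred on 3+2+3+5 = 13 ballots; Plan D wins 13–10.
Plan D defeats every rival head-to-head and is the Condorcet winner.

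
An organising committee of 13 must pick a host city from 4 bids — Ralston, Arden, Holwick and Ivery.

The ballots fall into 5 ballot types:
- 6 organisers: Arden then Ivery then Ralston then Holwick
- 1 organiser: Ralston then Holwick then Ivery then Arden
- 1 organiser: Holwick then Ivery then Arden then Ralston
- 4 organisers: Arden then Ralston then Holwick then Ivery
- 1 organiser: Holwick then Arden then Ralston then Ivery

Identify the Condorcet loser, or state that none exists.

none

Pairwise majorities:
Ralston vs Arden: 1 for Ralston, 12 for Arden — Arden by 12–1.
Ralston vs Holwick: Ralston preferred on 6+1+4 = 11 ballots; Ralston wins 11–2.
Ralston vs Ivery: Ivery wins 7–6.
Arden vs Holwick: Arden is ranked higher on 6+4 = 10 ballots, Holwick on 3. Arden wins 10–3.
Arden vs Ivery: 11 to 2, Arden.
Holwick vs Ivery: Holwick is ranked higher on 1+1+4+1 = 7 ballots, Ivery on 6. Holwick wins 7–6.
Every city wins at least one matchup (Ralston beats Holwick; Arden beats Ralston; Holwick beats Ivery; Ivery beats Ralston), so there is no Condorcet loser.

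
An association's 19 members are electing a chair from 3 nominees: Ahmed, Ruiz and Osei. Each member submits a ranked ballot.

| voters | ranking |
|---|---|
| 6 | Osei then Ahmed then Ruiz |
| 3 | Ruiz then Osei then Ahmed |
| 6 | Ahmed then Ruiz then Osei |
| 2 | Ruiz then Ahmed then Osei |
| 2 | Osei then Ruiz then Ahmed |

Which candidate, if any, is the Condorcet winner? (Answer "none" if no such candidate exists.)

none

Check each pair by majority over 19 ballots:
Ahmed vs Ruiz: Ahmed preferred on 6+6 = 12 ballots; Ahmed wins 12–7.
Ahmed vs Osei: Ahmed preferred on 6+2 = 8 ballots; Osei wins 11–8.
Ruiz vs Osei: 11 to 8, Ruiz.
Each candidate drops at least one matchup (Ahmed loses to Osei; Ruiz loses to Ahmed; Osei loses to Ruiz); the cycle Ahmed → Ruiz → Osei → Ahmed rules out a Condorcet winner.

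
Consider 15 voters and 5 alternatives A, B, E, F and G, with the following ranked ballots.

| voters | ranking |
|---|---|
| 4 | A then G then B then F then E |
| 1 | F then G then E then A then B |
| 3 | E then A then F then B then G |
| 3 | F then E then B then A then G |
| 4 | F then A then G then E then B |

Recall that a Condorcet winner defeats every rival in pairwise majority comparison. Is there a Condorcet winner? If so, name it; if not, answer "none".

Check each pair by majority over 15 ballots:
A vs B: A preferred on 4+1+3+4 = 12 ballots; A wins 12–3.
A vs E: A is ranked higher on 4+4 = 8 ballots, E on 7. A wins 8–7.
A vs F: 7 to 8, F.
A vs G: A is ranked higher on 4+3+3+4 = 14 ballots, G on 1. A wins 14–1.
B vs E: 4 to 11, E.
B vs F: 4 for B, 11 for F — F by 11–4.
B vs G: 6 to 9, G.
E vs F: E preferred on 3 ballots; F wins 12–3.
E vs G: E preferred on 3+3 = 6 ballots; G wins 9–6.
F vs G: F is ranked higher on 1+3+3+4 = 11 ballots, G on 4. F wins 11–4.
F wins every pairwise contest, so F is the Condorcet winner.

F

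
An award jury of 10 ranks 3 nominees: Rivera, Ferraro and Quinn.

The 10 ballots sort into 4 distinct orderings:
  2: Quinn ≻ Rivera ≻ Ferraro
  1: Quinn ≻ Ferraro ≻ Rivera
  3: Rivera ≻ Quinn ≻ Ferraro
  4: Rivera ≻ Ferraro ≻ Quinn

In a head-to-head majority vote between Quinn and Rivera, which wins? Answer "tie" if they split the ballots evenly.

Rivera

Ballots ranking Quinn above Rivera: 2 + 1 = 3.
Ballots ranking Rivera above Quinn: 10 − 3 = 7.
Rivera wins the head-to-head 7–3.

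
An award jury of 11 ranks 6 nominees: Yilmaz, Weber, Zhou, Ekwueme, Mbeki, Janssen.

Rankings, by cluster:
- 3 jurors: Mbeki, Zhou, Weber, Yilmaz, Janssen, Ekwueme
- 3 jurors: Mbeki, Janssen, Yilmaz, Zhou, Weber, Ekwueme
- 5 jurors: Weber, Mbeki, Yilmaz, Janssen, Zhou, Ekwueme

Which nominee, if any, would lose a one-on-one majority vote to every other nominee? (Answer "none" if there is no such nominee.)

Pairwise majorities:
Yilmaz vs Weber: Weber, 8–3.
Yilmaz vs Zhou: Yilmaz, 8–3.
Yilmaz–Ekwueme: Yilmaz 11–0.
Yilmaz–Mbeki: Mbeki 11–0.
Yilmaz vs Janssen: 3+5 = 8 for Yilmaz, 3 for Janssen — Yilmaz by 8–3.
Weber–Zhou: Zhou 6–5.
Weber vs Ekwueme: Weber is ranked higher on 3+3+5 = 11 ballots, Ekwueme on 0. Weber wins 11–0.
Weber vs Mbeki: Mbeki, 6–5.
Weber vs Janssen: Weber, 8–3.
Zhou vs Ekwueme: Zhou is ranked higher on 3+3+5 = 11 ballots, Ekwueme on 0. Zhou wins 11–0.
Zhou vs Mbeki: 0 for Zhou, 11 for Mbeki — Mbeki by 11–0.
Zhou vs Janssen: Janssen wins 8–3.
Ekwueme vs Mbeki: Mbeki wins 11–0.
Ekwueme–Janssen: Janssen 11–0.
Mbeki vs Janssen: Mbeki, 11–0.
Ekwueme is beaten in every head-to-head and is the Condorcet loser.

Ekwueme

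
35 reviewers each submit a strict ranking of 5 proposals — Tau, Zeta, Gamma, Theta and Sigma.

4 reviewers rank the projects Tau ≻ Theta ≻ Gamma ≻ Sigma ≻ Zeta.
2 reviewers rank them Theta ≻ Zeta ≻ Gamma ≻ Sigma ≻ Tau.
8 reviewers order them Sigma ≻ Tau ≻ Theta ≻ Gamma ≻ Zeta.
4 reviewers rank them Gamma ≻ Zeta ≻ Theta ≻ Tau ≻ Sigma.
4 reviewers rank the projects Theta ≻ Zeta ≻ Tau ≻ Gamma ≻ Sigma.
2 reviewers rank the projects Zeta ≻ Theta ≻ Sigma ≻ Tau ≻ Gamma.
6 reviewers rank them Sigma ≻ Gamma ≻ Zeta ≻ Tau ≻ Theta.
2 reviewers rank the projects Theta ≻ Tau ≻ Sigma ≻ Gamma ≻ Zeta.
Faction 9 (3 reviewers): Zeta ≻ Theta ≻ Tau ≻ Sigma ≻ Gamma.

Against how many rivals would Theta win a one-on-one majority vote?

Theta against each rival (35 reviewers):
Theta vs Tau: Tau, 18–17.
Theta vs Zeta: Theta, 20–15.
Theta vs Gamma: Theta is ranked higher on 25 ballots, Gamma on 10. Theta wins 25–10.
Theta vs Sigma: Theta preferred on 21 ballots; Theta wins 21–14.
Theta beats Zeta, Gamma, Sigma; loses to Tau — 3 pairwise wins.

3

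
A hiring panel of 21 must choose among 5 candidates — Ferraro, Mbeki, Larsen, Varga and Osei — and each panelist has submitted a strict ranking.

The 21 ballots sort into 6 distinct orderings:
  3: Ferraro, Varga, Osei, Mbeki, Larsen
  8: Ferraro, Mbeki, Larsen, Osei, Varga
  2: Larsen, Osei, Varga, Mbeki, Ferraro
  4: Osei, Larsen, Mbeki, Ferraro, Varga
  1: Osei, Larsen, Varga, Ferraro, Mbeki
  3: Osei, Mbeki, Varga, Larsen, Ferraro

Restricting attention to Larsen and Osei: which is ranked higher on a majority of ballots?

Ballots ranking Larsen above Osei: 8 + 2 = 10.
Ballots ranking Osei above Larsen: 21 − 10 = 11.
Osei wins the head-to-head 11–10.

Osei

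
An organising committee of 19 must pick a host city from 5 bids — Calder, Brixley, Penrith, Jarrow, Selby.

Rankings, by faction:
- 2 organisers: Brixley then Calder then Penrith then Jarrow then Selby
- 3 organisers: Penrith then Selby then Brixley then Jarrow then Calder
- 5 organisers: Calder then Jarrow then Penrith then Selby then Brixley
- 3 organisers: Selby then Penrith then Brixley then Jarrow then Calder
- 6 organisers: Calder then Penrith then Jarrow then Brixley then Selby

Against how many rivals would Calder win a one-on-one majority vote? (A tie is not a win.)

Calder against each rival (19 organisers):
Calder vs Brixley: Calder wins 11–8.
Calder vs Penrith: Calder wins 13–6.
Calder vs Jarrow: Calder preferred on 2+5+6 = 13 ballots; Calder wins 13–6.
Calder vs Selby: Calder, 13–6.
Calder beats Brixley, Penrith, Jarrow, Selby — 4 pairwise wins.

4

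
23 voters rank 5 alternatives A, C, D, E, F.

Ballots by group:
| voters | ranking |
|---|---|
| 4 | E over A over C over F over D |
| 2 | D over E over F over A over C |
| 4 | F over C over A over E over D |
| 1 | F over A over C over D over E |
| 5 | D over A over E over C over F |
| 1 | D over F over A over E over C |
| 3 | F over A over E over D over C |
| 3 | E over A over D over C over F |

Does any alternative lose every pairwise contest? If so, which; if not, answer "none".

none

Head-to-head results (23 voters):
A vs C: 19 to 4, A.
A vs D: 15 to 8, A.
A–E: A 14–9.
A–F: A 12–11.
C vs D: D wins 14–9.
C vs E: 4+1 = 5 for C, 18 for E — E by 18–5.
C vs F: C is ranked higher on 4+5+3 = 12 ballots, F on 11. C wins 12–11.
D–E: E 14–9.
D vs F: F wins 12–11.
E vs F: E, 14–9.
No alternative is winless: A beats C; C beats F; D beats C; E beats C; F beats D. There is no Condorcet loser.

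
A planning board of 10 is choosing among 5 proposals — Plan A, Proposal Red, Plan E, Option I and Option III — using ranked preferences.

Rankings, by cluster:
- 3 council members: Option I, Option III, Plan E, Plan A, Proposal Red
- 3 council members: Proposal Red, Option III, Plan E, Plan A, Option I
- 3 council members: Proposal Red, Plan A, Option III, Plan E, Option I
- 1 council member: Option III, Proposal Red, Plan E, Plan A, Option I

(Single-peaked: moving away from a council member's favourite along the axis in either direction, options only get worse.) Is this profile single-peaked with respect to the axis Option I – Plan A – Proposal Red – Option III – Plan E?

no

Axis positions: Option I=1, Plan A=2, Proposal Red=3, Option III=4, Plan E=5.
Cluster 1: ranking walks positions 1-4-5-2-3; Option III is ranked above Plan A even though Plan A lies between Option III and the peak Option I on the axis — preferences dip and rise again. Not single-peaked.
Cluster 2 (peak Proposal Red at position 3): ranking walks positions 3-4-5-2-1, expanding outward from the peak — single-peaked.
Cluster 3 (peak Proposal Red at position 3): ranking walks positions 3-2-4-5-1, expanding outward from the peak — single-peaked.
Cluster 4 (peak Option III at position 4): ranking walks positions 4-3-5-2-1, expanding outward from the peak — single-peaked.
Cluster 1 violates single-peakedness, so the profile is not single-peaked on this axis.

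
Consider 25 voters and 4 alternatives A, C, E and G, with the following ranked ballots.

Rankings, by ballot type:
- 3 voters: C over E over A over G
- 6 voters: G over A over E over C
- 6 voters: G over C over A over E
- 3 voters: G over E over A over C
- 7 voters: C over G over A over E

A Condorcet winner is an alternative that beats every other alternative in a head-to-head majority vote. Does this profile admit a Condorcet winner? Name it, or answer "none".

Head-to-head results (25 voters):
A vs C: C wins 16–9.
A vs E: A, 19–6.
A–G: G 22–3.
C–E: C 16–9.
C vs G: G, 15–10.
E vs G: G, 22–3.
G wins every pairwise contest, so G is the Condorcet winner.

G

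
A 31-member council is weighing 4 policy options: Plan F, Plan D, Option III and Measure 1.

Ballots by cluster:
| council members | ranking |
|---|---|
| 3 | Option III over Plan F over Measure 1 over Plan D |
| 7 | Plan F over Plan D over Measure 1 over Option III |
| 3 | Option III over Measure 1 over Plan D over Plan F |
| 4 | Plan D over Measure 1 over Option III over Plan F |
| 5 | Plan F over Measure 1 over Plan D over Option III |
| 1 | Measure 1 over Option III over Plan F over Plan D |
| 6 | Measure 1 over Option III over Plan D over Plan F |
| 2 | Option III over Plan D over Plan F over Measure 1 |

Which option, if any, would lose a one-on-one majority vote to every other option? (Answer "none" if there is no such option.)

none

Pairwise majorities:
Plan F vs Plan D: Plan F is ranked higher on 3+7+5+1 = 16 ballots, Plan D on 15. Plan F wins 16–15.
Plan F vs Option III: 12 to 19, Option III.
Plan F vs Measure 1: Plan F is ranked higher on 3+7+5+2 = 17 ballots, Measure 1 on 14. Plan F wins 17–14.
Plan D vs Option III: Plan D, 16–15.
Plan D vs Measure 1: Measure 1, 18–13.
Option III vs Measure 1: Measure 1 wins 23–8.
No option is winless: Plan F beats Plan D; Plan D beats Option III; Option III beats Plan F; Measure 1 beats Plan D. There is no Condorcet loser.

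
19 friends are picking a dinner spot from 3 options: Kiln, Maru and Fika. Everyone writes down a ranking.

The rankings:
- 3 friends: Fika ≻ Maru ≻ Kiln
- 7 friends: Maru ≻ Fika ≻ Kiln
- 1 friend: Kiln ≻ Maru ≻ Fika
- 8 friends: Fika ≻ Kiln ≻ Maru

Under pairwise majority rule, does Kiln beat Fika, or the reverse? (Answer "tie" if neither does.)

Ballots ranking Kiln above Fika: 1.
Ballots ranking Fika above Kiln: 19 − 1 = 18.
Fika wins the head-to-head 18–1.

Fika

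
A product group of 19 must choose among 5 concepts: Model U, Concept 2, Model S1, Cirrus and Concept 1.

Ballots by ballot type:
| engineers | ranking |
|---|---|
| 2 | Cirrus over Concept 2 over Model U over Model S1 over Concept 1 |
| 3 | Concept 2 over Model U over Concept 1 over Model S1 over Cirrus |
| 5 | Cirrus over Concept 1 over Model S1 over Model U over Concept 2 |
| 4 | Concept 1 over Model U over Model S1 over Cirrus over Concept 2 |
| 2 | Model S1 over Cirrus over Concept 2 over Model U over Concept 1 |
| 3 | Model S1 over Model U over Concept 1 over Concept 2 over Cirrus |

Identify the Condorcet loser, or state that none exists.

Head-to-head results (19 engineers):
Model U vs Concept 2: Model U preferred on 5+4+3 = 12 ballots; Model U wins 12–7.
Model U vs Model S1: 9 to 10, Model S1.
Model U vs Cirrus: 3+4+3 = 10 for Model U, 9 for Cirrus — Model U by 10–9.
Model U vs Concept 1: Model U preferred on 2+3+2+3 = 10 ballots; Model U wins 10–9.
Concept 2 vs Model S1: Model S1 wins 14–5.
Concept 2–Cirrus: Cirrus 13–6.
Concept 2 vs Concept 1: Concept 1 wins 12–7.
Model S1 vs Cirrus: 12 to 7, Model S1.
Model S1 vs Concept 1: Model S1 is ranked higher on 2+2+3 = 7 ballots, Concept 1 on 12. Concept 1 wins 12–7.
Cirrus vs Concept 1: Concept 1, 10–9.
Concept 2 is beaten in every head-to-head and is the Condorcet loser.

Concept 2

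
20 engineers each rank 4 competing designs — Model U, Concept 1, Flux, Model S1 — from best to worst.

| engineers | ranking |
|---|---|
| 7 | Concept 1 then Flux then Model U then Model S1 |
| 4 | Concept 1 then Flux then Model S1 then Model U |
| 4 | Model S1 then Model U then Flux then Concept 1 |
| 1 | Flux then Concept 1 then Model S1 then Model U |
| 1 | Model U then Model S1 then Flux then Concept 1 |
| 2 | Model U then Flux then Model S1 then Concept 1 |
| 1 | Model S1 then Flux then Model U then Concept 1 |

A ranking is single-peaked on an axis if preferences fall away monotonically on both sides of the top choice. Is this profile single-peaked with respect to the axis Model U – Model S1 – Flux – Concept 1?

no

Axis positions: Model U=1, Model S1=2, Flux=3, Concept 1=4.
Faction 1: ranking walks positions 4-3-1-2; Model U is ranked above Model S1 even though Model S1 lies between Model U and the peak Concept 1 on the axis — preferences dip and rise again. Not single-peaked.
Faction 2 (peak Concept 1 at position 4): ranking walks positions 4-3-2-1, expanding outward from the peak — single-peaked.
Faction 3 (peak Model S1 at position 2): ranking walks positions 2-1-3-4, expanding outward from the peak — single-peaked.
Faction 4 (peak Flux at position 3): ranking walks positions 3-4-2-1, expanding outward from the peak — single-peaked.
Faction 5 (peak Model U at position 1): ranking walks positions 1-2-3-4, expanding outward from the peak — single-peaked.
Faction 6: ranking walks positions 1-3-2-4; Flux is ranked above Model S1 even though Model S1 lies between Flux and the peak Model U on the axis — preferences dip and rise again. Not single-peaked.
Faction 7 (peak Model S1 at position 2): ranking walks positions 2-3-1-4, expanding outward from the peak — single-peaked.
Faction 1 violates single-peakedness, so the profile is not single-peaked on this axis.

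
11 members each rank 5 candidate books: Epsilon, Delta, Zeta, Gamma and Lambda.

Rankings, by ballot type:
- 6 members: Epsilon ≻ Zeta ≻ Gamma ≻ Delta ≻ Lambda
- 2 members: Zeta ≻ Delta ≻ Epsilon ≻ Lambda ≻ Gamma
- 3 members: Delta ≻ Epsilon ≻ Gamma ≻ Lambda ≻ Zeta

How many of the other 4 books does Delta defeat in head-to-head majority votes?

1

Delta against each rival (11 members):
Delta vs Epsilon: Delta is ranked higher on 2+3 = 5 ballots, Epsilon on 6. Epsilon wins 6–5.
Delta vs Zeta: 3 for Delta, 8 for Zeta — Zeta by 8–3.
Delta vs Gamma: Gamma wins 6–5.
Delta vs Lambda: 11 to 0, Delta.
Delta beats Lambda; loses to Epsilon, Zeta, Gamma — 1 pairwise win.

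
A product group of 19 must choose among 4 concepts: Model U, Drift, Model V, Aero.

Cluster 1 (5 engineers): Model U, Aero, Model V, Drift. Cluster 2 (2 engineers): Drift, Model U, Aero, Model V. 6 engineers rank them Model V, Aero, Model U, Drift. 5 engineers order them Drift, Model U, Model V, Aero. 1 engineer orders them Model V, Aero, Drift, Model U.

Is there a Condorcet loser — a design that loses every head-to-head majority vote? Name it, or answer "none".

Drift

Head-to-head results (19 engineers):
Model U–Drift: Model U 11–8.
Model U–Model V: Model U 12–7.
Model U–Aero: Model U 12–7.
Drift vs Model V: Model V wins 12–7.
Drift vs Aero: Drift is ranked higher on 2+5 = 7 ballots, Aero on 12. Aero wins 12–7.
Model V vs Aero: Model V wins 12–7.
Only Drift has no wins; Drift is the Condorcet loser.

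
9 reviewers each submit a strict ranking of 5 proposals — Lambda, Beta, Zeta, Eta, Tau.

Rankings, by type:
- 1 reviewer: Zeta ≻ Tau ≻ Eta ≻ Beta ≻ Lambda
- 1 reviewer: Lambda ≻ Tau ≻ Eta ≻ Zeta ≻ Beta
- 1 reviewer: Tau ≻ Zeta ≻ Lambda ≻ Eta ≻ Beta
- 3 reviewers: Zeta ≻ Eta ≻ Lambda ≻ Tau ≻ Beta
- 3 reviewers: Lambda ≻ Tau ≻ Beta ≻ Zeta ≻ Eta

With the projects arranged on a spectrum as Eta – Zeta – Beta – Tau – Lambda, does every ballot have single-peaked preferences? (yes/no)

Axis positions: Eta=1, Zeta=2, Beta=3, Tau=4, Lambda=5.
Type 1: ranking walks positions 2-4-1-3-5; Tau is ranked above Beta even though Beta lies between Tau and the peak Zeta on the axis — preferences dip and rise again. Not single-peaked.
Type 2: ranking walks positions 5-4-1-2-3; Eta is ranked above Beta even though Beta lies between Eta and the peak Lambda on the axis — preferences dip and rise again. Not single-peaked.
Type 3: ranking walks positions 4-2-5-1-3; Zeta is ranked above Beta even though Beta lies between Zeta and the peak Tau on the axis — preferences dip and rise again. Not single-peaked.
Type 4: ranking walks positions 2-1-5-4-3; Lambda is ranked above Beta even though Beta lies between Lambda and the peak Zeta on the axis — preferences dip and rise again. Not single-peaked.
Type 5 (peak Lambda at position 5): ranking walks positions 5-4-3-2-1, expanding outward from the peak — single-peaked.
Type 1 violates single-peakedness, so the profile is not single-peaked on this axis.

no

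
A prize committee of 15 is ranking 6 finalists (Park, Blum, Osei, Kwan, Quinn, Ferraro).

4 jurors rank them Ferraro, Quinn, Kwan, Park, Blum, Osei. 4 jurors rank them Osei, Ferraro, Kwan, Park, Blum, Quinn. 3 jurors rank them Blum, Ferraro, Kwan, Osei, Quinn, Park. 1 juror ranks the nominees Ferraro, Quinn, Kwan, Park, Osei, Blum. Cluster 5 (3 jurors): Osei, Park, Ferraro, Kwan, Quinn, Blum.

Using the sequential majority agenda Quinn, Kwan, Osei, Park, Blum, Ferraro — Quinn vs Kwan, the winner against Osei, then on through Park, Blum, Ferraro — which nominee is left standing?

Ferraro

Round 1: Quinn vs Kwan — 5–10, Kwan advances.
Round 2: Kwan vs Osei — 8–7, Kwan advances.
Round 3: Kwan vs Park — 12–3, Kwan advances.
Round 4: Kwan vs Blum — 12–3, Kwan advances.
Round 5: Kwan vs Ferraro — 0–15, Ferraro advances.
The agenda winner is Ferraro.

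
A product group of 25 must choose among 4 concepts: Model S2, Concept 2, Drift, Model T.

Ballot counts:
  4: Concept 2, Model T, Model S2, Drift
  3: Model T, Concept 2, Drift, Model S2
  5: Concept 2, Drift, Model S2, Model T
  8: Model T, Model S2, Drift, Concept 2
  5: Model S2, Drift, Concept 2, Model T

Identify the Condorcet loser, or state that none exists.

Head-to-head results (25 engineers):
Model S2–Concept 2: Model S2 13–12.
Model S2 vs Drift: Model S2 preferred on 4+8+5 = 17 ballots; Model S2 wins 17–8.
Model S2 vs Model T: Model S2 preferred on 5+5 = 10 ballots; Model T wins 15–10.
Concept 2 vs Drift: 4+3+5 = 12 for Concept 2, 13 for Drift — Drift by 13–12.
Concept 2 vs Model T: Concept 2, 14–11.
Drift vs Model T: Model T, 15–10.
No design is winless: Model S2 beats Concept 2; Concept 2 beats Model T; Drift beats Concept 2; Model T beats Model S2. There is no Condorcet loser.

none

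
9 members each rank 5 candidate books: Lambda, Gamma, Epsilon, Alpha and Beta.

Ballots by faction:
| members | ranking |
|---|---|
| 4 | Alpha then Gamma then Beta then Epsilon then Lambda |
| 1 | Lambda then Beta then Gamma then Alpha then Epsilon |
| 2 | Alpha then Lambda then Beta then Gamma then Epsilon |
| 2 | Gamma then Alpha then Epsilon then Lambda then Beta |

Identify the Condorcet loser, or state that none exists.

none

Pairwise majorities:
Lambda vs Gamma: Gamma wins 6–3.
Lambda vs Epsilon: Epsilon wins 6–3.
Lambda vs Alpha: 1 for Lambda, 8 for Alpha — Alpha by 8–1.
Lambda vs Beta: Lambda preferred on 1+2+2 = 5 ballots; Lambda wins 5–4.
Gamma vs Epsilon: Gamma is ranked higher on 4+1+2+2 = 9 ballots, Epsilon on 0. Gamma wins 9–0.
Gamma vs Alpha: 3 to 6, Alpha.
Gamma vs Beta: Gamma wins 6–3.
Epsilon vs Alpha: Alpha wins 9–0.
Epsilon vs Beta: 2 to 7, Beta.
Alpha–Beta: Alpha 8–1.
Each book has at least one pairwise win (Lambda beats Beta; Gamma beats Lambda; Epsilon beats Lambda; Alpha beats Lambda; Beta beats Epsilon) — no Condorcet loser.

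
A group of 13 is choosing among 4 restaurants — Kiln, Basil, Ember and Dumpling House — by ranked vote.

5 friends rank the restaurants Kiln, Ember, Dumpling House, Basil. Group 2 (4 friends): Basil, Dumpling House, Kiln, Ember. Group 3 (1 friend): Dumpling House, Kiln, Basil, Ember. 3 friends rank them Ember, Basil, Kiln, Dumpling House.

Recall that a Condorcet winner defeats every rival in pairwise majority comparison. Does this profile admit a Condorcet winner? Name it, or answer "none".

Pairwise majorities:
Kiln vs Basil: Basil wins 7–6.
Kiln vs Ember: Kiln wins 10–3.
Kiln vs Dumpling House: 5+3 = 8 for Kiln, 5 for Dumpling House — Kiln by 8–5.
Basil vs Ember: Ember wins 8–5.
Basil vs Dumpling House: Basil, 7–6.
Ember vs Dumpling House: Ember preferred on 5+3 = 8 ballots; Ember wins 8–5.
Each restaurant drops at least one matchup (Kiln loses to Basil; Basil loses to Ember; Ember loses to Kiln; Dumpling House loses to Kiln); the cycle Kiln > Ember > Basil > Kiln rules out a Condorcet winner.

none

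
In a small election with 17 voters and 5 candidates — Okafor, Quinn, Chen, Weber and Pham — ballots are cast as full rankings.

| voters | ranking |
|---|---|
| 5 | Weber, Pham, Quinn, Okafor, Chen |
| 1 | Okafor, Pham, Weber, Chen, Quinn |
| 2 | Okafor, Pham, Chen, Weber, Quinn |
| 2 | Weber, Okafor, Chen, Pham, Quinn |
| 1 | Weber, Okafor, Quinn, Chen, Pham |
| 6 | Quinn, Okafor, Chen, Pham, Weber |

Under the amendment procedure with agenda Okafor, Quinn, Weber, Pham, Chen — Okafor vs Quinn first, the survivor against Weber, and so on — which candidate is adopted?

Round 1: Okafor vs Quinn — 6–11, Quinn advances.
Round 2: Quinn vs Weber — 6–11, Weber advances.
Round 3: Weber vs Pham — 8–9, Pham advances.
Round 4: Pham vs Chen — 8–9, Chen advances.
The agenda winner is Chen.

Chen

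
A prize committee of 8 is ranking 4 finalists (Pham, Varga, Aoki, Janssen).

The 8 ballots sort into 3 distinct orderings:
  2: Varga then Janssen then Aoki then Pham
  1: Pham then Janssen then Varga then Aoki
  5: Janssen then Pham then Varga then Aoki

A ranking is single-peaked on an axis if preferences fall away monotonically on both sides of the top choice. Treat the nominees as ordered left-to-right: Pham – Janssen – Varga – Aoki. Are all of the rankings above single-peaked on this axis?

yes

Axis positions: Pham=1, Janssen=2, Varga=3, Aoki=4.
Group 1 (peak Varga at position 3): ranking walks positions 3-2-4-1, expanding outward from the peak — single-peaked.
Group 2 (peak Pham at position 1): ranking walks positions 1-2-3-4, expanding outward from the peak — single-peaked.
Group 3 (peak Janssen at position 2): ranking walks positions 2-1-3-4, expanding outward from the peak — single-peaked.
Every ranking is single-peaked on this axis.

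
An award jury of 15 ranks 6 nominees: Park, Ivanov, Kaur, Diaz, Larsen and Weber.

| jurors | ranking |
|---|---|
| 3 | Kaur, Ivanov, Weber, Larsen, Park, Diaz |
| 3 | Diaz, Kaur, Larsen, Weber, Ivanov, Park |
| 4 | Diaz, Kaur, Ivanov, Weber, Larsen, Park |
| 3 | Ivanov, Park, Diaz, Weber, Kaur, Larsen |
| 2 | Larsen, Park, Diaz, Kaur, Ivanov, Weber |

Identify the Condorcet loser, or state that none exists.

none

Pairwise majorities:
Park vs Ivanov: Ivanov wins 13–2.
Park vs Kaur: 3+2 = 5 for Park, 10 for Kaur — Kaur by 10–5.
Park–Diaz: Park 8–7.
Park–Larsen: Larsen 12–3.
Park–Weber: Weber 10–5.
Ivanov vs Kaur: 3 for Ivanov, 12 for Kaur — Kaur by 12–3.
Ivanov vs Diaz: Ivanov preferred on 3+3 = 6 ballots; Diaz wins 9–6.
Ivanov vs Larsen: Ivanov, 10–5.
Ivanov vs Weber: 3+4+3+2 = 12 for Ivanov, 3 for Weber — Ivanov by 12–3.
Kaur vs Diaz: 3 to 12, Diaz.
Kaur vs Larsen: 13 to 2, Kaur.
Kaur vs Weber: Kaur, 12–3.
Diaz–Larsen: Diaz 10–5.
Diaz vs Weber: 12 to 3, Diaz.
Larsen vs Weber: 3+2 = 5 for Larsen, 10 for Weber — Weber by 10–5.
No nominee is winless: Park beats Diaz; Ivanov beats Park; Kaur beats Park; Diaz beats Ivanov; Larsen beats Park; Weber beats Park. There is no Condorcet loser.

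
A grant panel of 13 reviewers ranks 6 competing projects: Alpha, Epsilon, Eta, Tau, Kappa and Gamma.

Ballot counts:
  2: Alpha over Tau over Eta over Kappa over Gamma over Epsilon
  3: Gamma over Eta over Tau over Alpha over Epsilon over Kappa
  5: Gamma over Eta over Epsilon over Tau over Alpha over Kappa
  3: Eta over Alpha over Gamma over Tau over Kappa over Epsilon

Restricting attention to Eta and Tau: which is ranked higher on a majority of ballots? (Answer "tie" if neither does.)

Ballots ranking Eta above Tau: 3 + 5 + 3 = 11.
Ballots ranking Tau above Eta: 13 − 11 = 2.
Eta wins the head-to-head 11–2.

Eta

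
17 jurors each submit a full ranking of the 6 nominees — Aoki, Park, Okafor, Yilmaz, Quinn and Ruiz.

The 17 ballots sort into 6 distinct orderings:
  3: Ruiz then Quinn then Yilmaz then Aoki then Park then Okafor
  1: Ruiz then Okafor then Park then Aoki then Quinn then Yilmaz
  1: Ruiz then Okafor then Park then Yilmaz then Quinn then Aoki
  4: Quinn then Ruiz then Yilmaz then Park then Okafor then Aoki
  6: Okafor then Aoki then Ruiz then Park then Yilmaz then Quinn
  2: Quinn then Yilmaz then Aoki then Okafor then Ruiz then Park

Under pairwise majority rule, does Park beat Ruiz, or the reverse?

Ruiz

No ballot ranks Park above Ruiz: 0.
Ballots ranking Ruiz above Park: 17 − 0 = 17.
Ruiz wins the head-to-head 17–0.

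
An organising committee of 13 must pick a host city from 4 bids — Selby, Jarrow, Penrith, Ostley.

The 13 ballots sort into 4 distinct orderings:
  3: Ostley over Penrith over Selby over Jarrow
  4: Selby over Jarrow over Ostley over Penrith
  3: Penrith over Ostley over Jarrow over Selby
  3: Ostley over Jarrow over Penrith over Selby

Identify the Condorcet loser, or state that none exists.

Pairwise majorities:
Selby vs Jarrow: 3+4 = 7 for Selby, 6 for Jarrow — Selby by 7–6.
Selby vs Penrith: Penrith wins 9–4.
Selby vs Ostley: 4 for Selby, 9 for Ostley — Ostley by 9–4.
Jarrow vs Penrith: Jarrow is ranked higher on 4+3 = 7 ballots, Penrith on 6. Jarrow wins 7–6.
Jarrow vs Ostley: 4 to 9, Ostley.
Penrith vs Ostley: 3 to 10, Ostley.
Each city has at least one pairwise win (Selby beats Jarrow; Jarrow beats Penrith; Penrith beats Selby; Ostley beats Selby) — no Condorcet loser.

none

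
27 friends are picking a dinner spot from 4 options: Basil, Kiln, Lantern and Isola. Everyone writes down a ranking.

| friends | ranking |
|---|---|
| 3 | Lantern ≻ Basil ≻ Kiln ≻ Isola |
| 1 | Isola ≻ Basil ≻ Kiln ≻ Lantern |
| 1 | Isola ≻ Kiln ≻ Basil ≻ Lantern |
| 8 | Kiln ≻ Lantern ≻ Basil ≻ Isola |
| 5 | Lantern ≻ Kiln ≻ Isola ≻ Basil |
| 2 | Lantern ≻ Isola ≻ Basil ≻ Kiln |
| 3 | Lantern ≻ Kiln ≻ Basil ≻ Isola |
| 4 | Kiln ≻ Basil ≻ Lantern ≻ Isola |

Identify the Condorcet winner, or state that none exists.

Pairwise majorities:
Basil vs Kiln: Kiln, 21–6.
Basil–Lantern: Lantern 21–6.
Basil vs Isola: Basil wins 18–9.
Kiln–Lantern: Kiln 14–13.
Kiln–Isola: Kiln 23–4.
Lantern–Isola: Lantern 25–2.
Kiln beats each of Basil, Lantern, Isola — Kiln is the Condorcet winner.

Kiln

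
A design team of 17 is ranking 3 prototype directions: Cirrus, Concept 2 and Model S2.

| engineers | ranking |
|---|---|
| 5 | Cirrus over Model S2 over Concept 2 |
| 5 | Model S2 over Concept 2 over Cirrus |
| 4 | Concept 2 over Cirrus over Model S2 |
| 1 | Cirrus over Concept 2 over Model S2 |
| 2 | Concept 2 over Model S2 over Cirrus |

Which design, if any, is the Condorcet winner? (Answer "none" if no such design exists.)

Pairwise majorities:
Cirrus vs Concept 2: 5+1 = 6 for Cirrus, 11 for Concept 2 — Concept 2 by 11–6.
Cirrus vs Model S2: Cirrus is ranked higher on 5+4+1 = 10 ballots, Model S2 on 7. Cirrus wins 10–7.
Concept 2 vs Model S2: Model S2 wins 10–7.
Each design drops at least one matchup (Cirrus loses to Concept 2; Concept 2 loses to Model S2; Model S2 loses to Cirrus); the cycle Cirrus beats Model S2 beats Concept 2 beats Cirrus rules out a Condorcet winner.

none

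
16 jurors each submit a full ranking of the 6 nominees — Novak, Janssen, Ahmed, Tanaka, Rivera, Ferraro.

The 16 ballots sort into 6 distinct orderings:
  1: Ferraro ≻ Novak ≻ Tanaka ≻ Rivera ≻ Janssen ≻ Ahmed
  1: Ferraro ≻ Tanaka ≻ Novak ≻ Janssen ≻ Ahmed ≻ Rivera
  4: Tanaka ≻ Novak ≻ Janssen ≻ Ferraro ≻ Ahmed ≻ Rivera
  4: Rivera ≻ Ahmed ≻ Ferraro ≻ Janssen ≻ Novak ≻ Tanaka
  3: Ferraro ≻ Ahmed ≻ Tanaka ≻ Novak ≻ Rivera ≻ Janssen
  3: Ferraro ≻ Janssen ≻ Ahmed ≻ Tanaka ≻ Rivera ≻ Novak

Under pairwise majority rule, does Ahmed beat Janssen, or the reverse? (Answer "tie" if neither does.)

Janssen

Ballots ranking Ahmed above Janssen: 4 + 3 = 7.
Ballots ranking Janssen above Ahmed: 16 − 7 = 9.
Janssen wins the head-to-head 9–7.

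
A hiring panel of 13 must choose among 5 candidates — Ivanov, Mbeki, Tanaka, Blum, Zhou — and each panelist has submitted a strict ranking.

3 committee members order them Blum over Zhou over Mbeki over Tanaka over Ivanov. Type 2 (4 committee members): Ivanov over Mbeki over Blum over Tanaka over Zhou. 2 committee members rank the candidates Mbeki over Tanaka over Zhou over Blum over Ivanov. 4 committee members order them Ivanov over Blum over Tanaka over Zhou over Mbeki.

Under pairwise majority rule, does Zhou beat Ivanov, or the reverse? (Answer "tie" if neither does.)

Ballots ranking Zhou above Ivanov: 3 + 2 = 5.
Ballots ranking Ivanov above Zhou: 13 − 5 = 8.
Ivanov wins the head-to-head 8–5.

Ivanov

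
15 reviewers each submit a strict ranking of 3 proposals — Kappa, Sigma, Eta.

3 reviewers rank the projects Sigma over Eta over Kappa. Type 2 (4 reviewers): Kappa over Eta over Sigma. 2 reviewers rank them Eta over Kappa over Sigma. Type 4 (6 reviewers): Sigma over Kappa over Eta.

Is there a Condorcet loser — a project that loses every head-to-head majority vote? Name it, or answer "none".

Pairwise majorities:
Kappa vs Sigma: Sigma, 9–6.
Kappa–Eta: Kappa 10–5.
Sigma vs Eta: Sigma, 9–6.
Eta is beaten in every head-to-head and is the Condorcet loser.

Eta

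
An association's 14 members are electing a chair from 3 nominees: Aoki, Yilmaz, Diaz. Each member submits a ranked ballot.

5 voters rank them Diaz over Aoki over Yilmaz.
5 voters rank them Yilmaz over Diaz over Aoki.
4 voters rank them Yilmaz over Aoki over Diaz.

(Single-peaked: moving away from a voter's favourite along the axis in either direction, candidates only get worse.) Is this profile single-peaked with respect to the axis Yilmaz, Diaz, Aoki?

no

Axis positions: Yilmaz=1, Diaz=2, Aoki=3.
Bloc 1 (peak Diaz at position 2): ranking walks positions 2-3-1, expanding outward from the peak — single-peaked.
Bloc 2 (peak Yilmaz at position 1): ranking walks positions 1-2-3, expanding outward from the peak — single-peaked.
Bloc 3: ranking walks positions 1-3-2; Aoki is ranked above Diaz even though Diaz lies between Aoki and the peak Yilmaz on the axis — preferences dip and rise again. Not single-peaked.
Bloc 3 violates single-peakedness, so the profile is not single-peaked on this axis.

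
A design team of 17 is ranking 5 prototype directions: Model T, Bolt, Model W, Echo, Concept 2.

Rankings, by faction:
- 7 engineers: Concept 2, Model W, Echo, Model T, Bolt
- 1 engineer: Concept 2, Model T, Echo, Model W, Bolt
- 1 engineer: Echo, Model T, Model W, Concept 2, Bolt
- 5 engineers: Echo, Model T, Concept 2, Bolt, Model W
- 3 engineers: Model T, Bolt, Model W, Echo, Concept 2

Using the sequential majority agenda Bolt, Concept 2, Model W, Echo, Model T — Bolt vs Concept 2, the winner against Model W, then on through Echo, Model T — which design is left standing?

Echo

Round 1: Bolt vs Concept 2 — 3–14, Concept 2 advances.
Round 2: Concept 2 vs Model W — 13–4, Concept 2 advances.
Round 3: Concept 2 vs Echo — 8–9, Echo advances.
Round 4: Echo vs Model T — 13–4, Echo advances.
Echo survives the agenda.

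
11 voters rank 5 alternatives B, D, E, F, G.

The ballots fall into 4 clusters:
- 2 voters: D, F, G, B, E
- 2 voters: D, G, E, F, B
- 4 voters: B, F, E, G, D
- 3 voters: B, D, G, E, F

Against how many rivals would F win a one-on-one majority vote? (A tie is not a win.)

F against each rival (11 voters):
F–B: B 7–4.
F–D: D 7–4.
F vs E: 2+4 = 6 for F, 5 for E — F by 6–5.
F vs G: 6 to 5, F.
F beats E, G; loses to B, D — 2 pairwise wins.

2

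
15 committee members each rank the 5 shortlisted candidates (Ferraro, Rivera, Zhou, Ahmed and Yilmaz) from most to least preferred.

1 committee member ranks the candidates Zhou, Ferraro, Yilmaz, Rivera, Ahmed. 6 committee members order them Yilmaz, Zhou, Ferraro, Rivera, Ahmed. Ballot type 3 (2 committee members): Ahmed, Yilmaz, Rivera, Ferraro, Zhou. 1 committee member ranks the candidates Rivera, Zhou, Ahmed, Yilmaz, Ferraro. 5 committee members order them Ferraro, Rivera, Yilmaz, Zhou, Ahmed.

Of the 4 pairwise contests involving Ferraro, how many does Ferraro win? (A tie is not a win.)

2

Ferraro against each rival (15 committee members):
Ferraro–Rivera: Ferraro 12–3.
Ferraro vs Zhou: Zhou, 8–7.
Ferraro–Ahmed: Ferraro 12–3.
Ferraro vs Yilmaz: Ferraro preferred on 1+5 = 6 ballots; Yilmaz wins 9–6.
Ferraro beats Rivera, Ahmed; loses to Zhou, Yilmaz — 2 pairwise wins.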